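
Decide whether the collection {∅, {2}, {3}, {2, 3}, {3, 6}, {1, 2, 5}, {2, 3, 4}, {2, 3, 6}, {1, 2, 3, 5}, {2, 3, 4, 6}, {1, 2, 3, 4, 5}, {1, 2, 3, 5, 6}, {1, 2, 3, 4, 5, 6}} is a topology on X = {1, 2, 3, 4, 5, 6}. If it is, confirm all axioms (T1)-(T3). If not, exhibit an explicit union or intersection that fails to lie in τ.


τ IS a topology on X.

Axiom (T1): ∅ ∈ τ? Yes; X ∈ τ? Yes.
Axiom (T2/T3): check pairwise unions and intersections of members of τ.
All pairwise intersections and unions checked — each lies in τ. Therefore τ satisfies (T1), (T2), (T3): it IS a topology on X.


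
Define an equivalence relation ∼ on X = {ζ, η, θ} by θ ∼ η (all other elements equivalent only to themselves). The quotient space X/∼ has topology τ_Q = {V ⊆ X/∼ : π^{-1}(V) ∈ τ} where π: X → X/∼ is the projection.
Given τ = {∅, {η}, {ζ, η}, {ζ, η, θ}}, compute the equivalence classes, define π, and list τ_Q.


X/∼ = {[ζ], [η=θ]}; |τ_Q| = 2.

Equivalence classes: [ζ], [η=θ].
Quotient map π: X → X/∼ sends ζ ↦ [ζ], η ↦ [η=θ], θ ↦ [η=θ].
For each subset V ⊆ X/∼, compute π^{-1}(V) ⊆ X and check whether π^{-1}(V) ∈ τ. V is open in τ_Q iff π^{-1}(V) ∈ τ.
  V = {}: π^{-1}(V) = ∅ ∈ τ ✓.
  V = {[ζ]}: π^{-1}(V) = {ζ} ∉ τ ✗.
  V = {[η=θ]}: π^{-1}(V) = {η, θ} ∉ τ ✗.
  V = {[ζ], [η=θ]}: π^{-1}(V) = {ζ, η, θ} ∈ τ ✓.
Open sets in the quotient: τ_Q = {{}, {[ζ], [η=θ]}} (2 elements).


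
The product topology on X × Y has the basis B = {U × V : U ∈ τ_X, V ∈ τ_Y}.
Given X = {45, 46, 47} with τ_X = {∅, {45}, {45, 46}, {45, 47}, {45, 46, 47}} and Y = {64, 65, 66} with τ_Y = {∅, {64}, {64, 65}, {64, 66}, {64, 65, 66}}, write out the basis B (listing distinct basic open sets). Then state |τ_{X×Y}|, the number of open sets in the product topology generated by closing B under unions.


Basis B = {∅ × ∅, {45} × {64}, {45} × {64, 65}, {45} × {64, 66}, {45, 46} × {64}, {45, 47} × {64}, {45} × {64, 65, 66}, {45, 46, 47} × {64}, {45, 46} × {64, 65}, {45, 47} × {64, 65}, {45, 46} × {64, 66}, {45, 47} × {64, 66}, {45, 46} × {64, 65, 66}, {45, 47} × {64, 65, 66}, {45, 46, 47} × {64, 65}, {45, 46, 47} × {64, 66}, {45, 46, 47} × {64, 65, 66}}; |τ_{X×Y}| = 48.

Enumerate products U × V with U ∈ τ_X, V ∈ τ_Y (deduplicated):
  ∅ × ∅ = {} (∅)
  {45} × {64} = {(45,64)}
  {45} × {64, 65} = {(45,64), (45,65)}
  {45} × {64, 66} = {(45,64), (45,66)}
  {45, 46} × {64} = {(45,64), (46,64)}
  {45, 47} × {64} = {(45,64), (47,64)}
  {45} × {64, 65, 66} = {(45,64), (45,65), (45,66)}
  {45, 46, 47} × {64} = {(45,64), (46,64), (47,64)}
  {45, 46} × {64, 65} = {(45,64), (45,65), (46,64), (46,65)}
  {45, 47} × {64, 65} = {(45,64), (45,65), (47,64), (47,65)}
  {45, 46} × {64, 66} = {(45,64), (45,66), (46,64), (46,66)}
  {45, 47} × {64, 66} = {(45,64), (45,66), (47,64), (47,66)}
  {45, 46} × {64, 65, 66} = {(45,64), (45,65), (45,66), (46,64), (46,65), (46,66)}
  {45, 47} × {64, 65, 66} = {(45,64), (45,65), (45,66), (47,64), (47,65), (47,66)}
  {45, 46, 47} × {64, 65} = {(45,64), (45,65), (46,64), (46,65), (47,64), (47,65)}
  {45, 46, 47} × {64, 66} = {(45,64), (45,66), (46,64), (46,66), (47,64), (47,66)}
  {45, 46, 47} × {64, 65, 66} = {(45,64), (45,65), (45,66), (46,64), (46,65), (46,66), (47,64), (47,65), (47,66)}
These 17 distinct sets form the basis B.
Close under arbitrary unions to get τ_{X×Y}; counting gives |τ_{X×Y}| = 48.


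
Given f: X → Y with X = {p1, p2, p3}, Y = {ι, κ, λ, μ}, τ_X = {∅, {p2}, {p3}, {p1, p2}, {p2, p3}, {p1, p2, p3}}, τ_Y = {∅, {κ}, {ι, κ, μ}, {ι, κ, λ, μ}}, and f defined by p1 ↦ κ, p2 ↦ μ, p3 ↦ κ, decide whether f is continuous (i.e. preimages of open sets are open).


f is NOT continuous.

Compute f^{-1}(U) for each U ∈ τ_Y:
  U = ∅: f^{-1}(U) = ∅ ∈ τ_X ✓.
  U = {κ}: f^{-1}(U) = {p1, p3} ∉ τ_X ✗.
  U = {ι, κ, μ}: f^{-1}(U) = {p1, p2, p3} ∈ τ_X ✓.
  U = {ι, κ, λ, μ}: f^{-1}(U) = {p1, p2, p3} ∈ τ_X ✓.
Found U = {κ} with f^{-1}(U) = {p1, p3} not in τ_X. Therefore f is NOT continuous.


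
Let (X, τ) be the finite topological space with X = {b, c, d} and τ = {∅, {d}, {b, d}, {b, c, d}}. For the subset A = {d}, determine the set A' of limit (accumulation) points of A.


A' = {b, c}

For each x ∈ X, list the open sets U ∈ τ with x ∈ U, then check whether U ∩ (A ∖ {x}) ≠ ∅ for every such U.
  x = b: opens ∋ x are {b, d}, {b, c, d}; each meets A ∖ {b}, so x IS a limit point.
  x = c: opens ∋ x are {b, c, d}; each meets A ∖ {c}, so x IS a limit point.
  x = d: open {d} ∋ x has {d} ∩ (A ∖ {d}) = ∅, so x is NOT a limit point.
Collecting: A' = {b, c}.


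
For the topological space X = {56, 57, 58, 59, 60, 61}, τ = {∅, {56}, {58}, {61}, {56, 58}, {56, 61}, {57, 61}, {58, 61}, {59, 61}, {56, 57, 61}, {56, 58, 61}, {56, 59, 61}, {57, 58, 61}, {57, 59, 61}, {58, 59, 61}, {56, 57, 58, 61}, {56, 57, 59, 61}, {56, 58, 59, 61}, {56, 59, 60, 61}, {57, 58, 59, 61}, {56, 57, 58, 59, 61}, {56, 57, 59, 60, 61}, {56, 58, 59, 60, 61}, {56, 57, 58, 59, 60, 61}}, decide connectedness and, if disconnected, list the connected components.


(X, τ) is disconnected; components = [{58}, {56, 57, 59, 60, 61}].

Find clopen sets (U ∈ τ with X ∖ U ∈ τ):
  U = ∅, X ∖ U = {56, 57, 58, 59, 60, 61} — both open, so U is clopen.
  U = {58}, X ∖ U = {56, 57, 59, 60, 61} — both open, so U is clopen.
  U = {56, 57, 59, 60, 61}, X ∖ U = {58} — both open, so U is clopen.
  U = {56, 57, 58, 59, 60, 61}, X ∖ U = ∅ — both open, so U is clopen.
Nontrivial clopen(s) exist: e.g. {58}. So (X, τ) is disconnected.
Compute connected components by grouping points that agree on all clopens:
  component: {58}
  component: {56, 57, 59, 60, 61}


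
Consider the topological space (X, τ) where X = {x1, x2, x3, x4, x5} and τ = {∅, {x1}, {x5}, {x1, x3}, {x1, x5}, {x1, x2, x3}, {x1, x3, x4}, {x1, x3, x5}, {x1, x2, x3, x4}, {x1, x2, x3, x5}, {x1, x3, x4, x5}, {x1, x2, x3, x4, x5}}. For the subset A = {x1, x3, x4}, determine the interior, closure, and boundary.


int(A) = {x1, x3, x4}, cl(A) = {x1, x2, x3, x4}, ∂A = {x2}.

Closed sets in (X, τ) are complements of opens:
  closed(X, τ) = {∅, {x2}, {x4}, {x5}, {x2, x4}, {x2, x5}, {x4, x5}, {x2, x3, x4}, {x2, x4, x5}, {x1, x2, x3, x4}, {x2, x3, x4, x5}, {x1, x2, x3, x4, x5}}.
int(A) = ⋃ {U ∈ τ : U ⊆ A}. Opens contained in A: ∅, {x1}, {x1, x3}, {x1, x3, x4}.
Taking the union of these: int(A) = {x1, x3, x4}.
cl(A) = ⋂ {C closed : A ⊆ C}. Closed sets containing A: {x1, x2, x3, x4}, {x1, x2, x3, x4, x5}.
Intersecting these: cl(A) = {x1, x2, x3, x4}.
∂A = cl(A) ∖ int(A) = {x1, x2, x3, x4} ∖ {x1, x3, x4} = {x2}.


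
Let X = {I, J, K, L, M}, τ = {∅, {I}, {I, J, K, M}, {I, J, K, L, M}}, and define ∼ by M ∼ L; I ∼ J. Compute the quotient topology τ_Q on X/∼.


X/∼ = {[I=J], [K], [L=M]}; |τ_Q| = 2.

Equivalence classes: [I=J], [K], [L=M].
Quotient map π: X → X/∼ sends I ↦ [I=J], J ↦ [I=J], K ↦ [K], L ↦ [L=M], M ↦ [L=M].
For each subset V ⊆ X/∼, compute π^{-1}(V) ⊆ X and check whether π^{-1}(V) ∈ τ. V is open in τ_Q iff π^{-1}(V) ∈ τ.
  V = {}: π^{-1}(V) = ∅ ∈ τ ✓.
  V = {[I=J]}: π^{-1}(V) = {I, J} ∉ τ ✗.
  V = {[K]}: π^{-1}(V) = {K} ∉ τ ✗.
  V = {[I=J], [K]}: π^{-1}(V) = {I, J, K} ∉ τ ✗.
  V = {[L=M]}: π^{-1}(V) = {L, M} ∉ τ ✗.
  V = {[I=J], [L=M]}: π^{-1}(V) = {I, J, L, M} ∉ τ ✗.
  V = {[K], [L=M]}: π^{-1}(V) = {K, L, M} ∉ τ ✗.
  V = {[I=J], [K], [L=M]}: π^{-1}(V) = {I, J, K, L, M} ∈ τ ✓.
Open sets in the quotient: τ_Q = {{}, {[I=J], [K], [L=M]}} (2 elements).


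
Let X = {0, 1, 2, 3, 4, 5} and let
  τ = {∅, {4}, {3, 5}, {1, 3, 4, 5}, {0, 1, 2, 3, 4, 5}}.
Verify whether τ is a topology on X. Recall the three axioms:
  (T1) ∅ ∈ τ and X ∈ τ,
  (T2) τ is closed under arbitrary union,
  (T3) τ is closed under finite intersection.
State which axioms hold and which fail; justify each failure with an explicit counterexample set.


τ is NOT a topology on X.

Axiom (T1): ∅ ∈ τ? Yes; X ∈ τ? Yes.
Axiom (T2/T3): check pairwise unions and intersections of members of τ.
Counterexample for (T2): {4} ∪ {3, 5} = {3, 4, 5} ∉ τ. Therefore τ is NOT a topology.


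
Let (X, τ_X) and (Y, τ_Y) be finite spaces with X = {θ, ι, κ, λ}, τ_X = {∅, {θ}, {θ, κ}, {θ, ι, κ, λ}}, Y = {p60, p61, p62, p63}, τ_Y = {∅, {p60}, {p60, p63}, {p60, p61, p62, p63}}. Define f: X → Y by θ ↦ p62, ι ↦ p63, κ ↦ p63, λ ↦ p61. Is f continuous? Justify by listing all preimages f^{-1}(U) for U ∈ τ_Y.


f is NOT continuous.

Compute f^{-1}(U) for each U ∈ τ_Y:
  U = ∅: f^{-1}(U) = ∅ ∈ τ_X ✓.
  U = {p60}: f^{-1}(U) = ∅ ∈ τ_X ✓.
  U = {p60, p63}: f^{-1}(U) = {ι, κ} ∉ τ_X ✗.
  U = {p60, p61, p62, p63}: f^{-1}(U) = {θ, ι, κ, λ} ∈ τ_X ✓.
Found U = {p60, p63} with f^{-1}(U) = {ι, κ} not in τ_X. Therefore f is NOT continuous.


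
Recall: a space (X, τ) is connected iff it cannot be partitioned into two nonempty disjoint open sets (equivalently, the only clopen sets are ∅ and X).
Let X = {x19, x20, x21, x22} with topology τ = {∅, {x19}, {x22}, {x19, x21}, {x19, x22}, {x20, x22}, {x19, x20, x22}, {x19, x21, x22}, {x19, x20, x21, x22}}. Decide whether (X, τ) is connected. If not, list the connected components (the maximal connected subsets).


(X, τ) is disconnected; components = [{x19, x21}, {x20, x22}].

Find clopen sets (U ∈ τ with X ∖ U ∈ τ):
  U = ∅, X ∖ U = {x19, x20, x21, x22} — both open, so U is clopen.
  U = {x19, x21}, X ∖ U = {x20, x22} — both open, so U is clopen.
  U = {x20, x22}, X ∖ U = {x19, x21} — both open, so U is clopen.
  U = {x19, x20, x21, x22}, X ∖ U = ∅ — both open, so U is clopen.
Nontrivial clopen(s) exist: e.g. {x19, x21}. So (X, τ) is disconnected.
Compute connected components by grouping points that agree on all clopens:
  component: {x19, x21}
  component: {x20, x22}


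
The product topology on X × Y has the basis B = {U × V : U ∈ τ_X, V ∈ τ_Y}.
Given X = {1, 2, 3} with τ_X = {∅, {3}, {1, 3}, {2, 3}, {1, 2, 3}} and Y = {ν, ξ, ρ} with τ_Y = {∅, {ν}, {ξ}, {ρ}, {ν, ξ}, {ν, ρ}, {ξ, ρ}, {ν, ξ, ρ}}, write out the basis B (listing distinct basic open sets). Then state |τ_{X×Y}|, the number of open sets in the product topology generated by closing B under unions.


Basis B = {∅ × ∅, {3} × {ν}, {3} × {ξ}, {3} × {ρ}, {1, 3} × {ν}, {1, 3} × {ξ}, {1, 3} × {ρ}, {2, 3} × {ν}, {2, 3} × {ξ}, {2, 3} × {ρ}, {3} × {ν, ξ}, {3} × {ν, ρ}, {3} × {ξ, ρ}, {1, 2, 3} × {ν}, {1, 2, 3} × {ξ}, {1, 2, 3} × {ρ}, {3} × {ν, ξ, ρ}, {1, 3} × {ν, ξ}, {1, 3} × {ν, ρ}, {1, 3} × {ξ, ρ}, {2, 3} × {ν, ξ}, {2, 3} × {ν, ρ}, {2, 3} × {ξ, ρ}, {1, 3} × {ν, ξ, ρ}, {1, 2, 3} × {ν, ξ}, {1, 2, 3} × {ν, ρ}, {1, 2, 3} × {ξ, ρ}, {2, 3} × {ν, ξ, ρ}, {1, 2, 3} × {ν, ξ, ρ}}; |τ_{X×Y}| = 125.

Enumerate products U × V with U ∈ τ_X, V ∈ τ_Y (deduplicated):
  ∅ × ∅ = {} (∅)
  {3} × {ν} = {(3,ν)}
  {3} × {ξ} = {(3,ξ)}
  {3} × {ρ} = {(3,ρ)}
  {1, 3} × {ν} = {(1,ν), (3,ν)}
  {1, 3} × {ξ} = {(1,ξ), (3,ξ)}
  {1, 3} × {ρ} = {(1,ρ), (3,ρ)}
  {2, 3} × {ν} = {(2,ν), (3,ν)}
  {2, 3} × {ξ} = {(2,ξ), (3,ξ)}
  {2, 3} × {ρ} = {(2,ρ), (3,ρ)}
  {3} × {ν, ξ} = {(3,ν), (3,ξ)}
  {3} × {ν, ρ} = {(3,ν), (3,ρ)}
  {3} × {ξ, ρ} = {(3,ξ), (3,ρ)}
  {1, 2, 3} × {ν} = {(1,ν), (2,ν), (3,ν)}
  {1, 2, 3} × {ξ} = {(1,ξ), (2,ξ), (3,ξ)}
  {1, 2, 3} × {ρ} = {(1,ρ), (2,ρ), (3,ρ)}
  {3} × {ν, ξ, ρ} = {(3,ν), (3,ξ), (3,ρ)}
  {1, 3} × {ν, ξ} = {(1,ν), (1,ξ), (3,ν), (3,ξ)}
  {1, 3} × {ν, ρ} = {(1,ν), (1,ρ), (3,ν), (3,ρ)}
  {1, 3} × {ξ, ρ} = {(1,ξ), (1,ρ), (3,ξ), (3,ρ)}
  {2, 3} × {ν, ξ} = {(2,ν), (2,ξ), (3,ν), (3,ξ)}
  {2, 3} × {ν, ρ} = {(2,ν), (2,ρ), (3,ν), (3,ρ)}
  {2, 3} × {ξ, ρ} = {(2,ξ), (2,ρ), (3,ξ), (3,ρ)}
  {1, 3} × {ν, ξ, ρ} = {(1,ν), (1,ξ), (1,ρ), (3,ν), (3,ξ), (3,ρ)}
  {1, 2, 3} × {ν, ξ} = {(1,ν), (1,ξ), (2,ν), (2,ξ), (3,ν), (3,ξ)}
  {1, 2, 3} × {ν, ρ} = {(1,ν), (1,ρ), (2,ν), (2,ρ), (3,ν), (3,ρ)}
  {1, 2, 3} × {ξ, ρ} = {(1,ξ), (1,ρ), (2,ξ), (2,ρ), (3,ξ), (3,ρ)}
  {2, 3} × {ν, ξ, ρ} = {(2,ν), (2,ξ), (2,ρ), (3,ν), (3,ξ), (3,ρ)}
  {1, 2, 3} × {ν, ξ, ρ} = {(1,ν), (1,ξ), (1,ρ), (2,ν), (2,ξ), (2,ρ), (3,ν), (3,ξ), (3,ρ)}
These 29 distinct sets form the basis B.
Close under arbitrary unions to get τ_{X×Y}; counting gives |τ_{X×Y}| = 125.


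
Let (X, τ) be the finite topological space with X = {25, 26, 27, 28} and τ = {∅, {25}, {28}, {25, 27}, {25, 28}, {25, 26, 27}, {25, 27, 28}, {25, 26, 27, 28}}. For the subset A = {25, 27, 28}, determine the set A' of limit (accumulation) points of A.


A' = {26, 27}

For each x ∈ X, list the open sets U ∈ τ with x ∈ U, then check whether U ∩ (A ∖ {x}) ≠ ∅ for every such U.
  x = 25: open {25} ∋ x has {25} ∩ (A ∖ {25}) = ∅, so x is NOT a limit point.
  x = 26: opens ∋ x are {25, 26, 27}, {25, 26, 27, 28}; each meets A ∖ {26}, so x IS a limit point.
  x = 27: opens ∋ x are {25, 27}, {25, 26, 27}, {25, 27, 28}, {25, 26, 27, 28}; each meets A ∖ {27}, so x IS a limit point.
  x = 28: open {28} ∋ x has {28} ∩ (A ∖ {28}) = ∅, so x is NOT a limit point.
Collecting: A' = {26, 27}.


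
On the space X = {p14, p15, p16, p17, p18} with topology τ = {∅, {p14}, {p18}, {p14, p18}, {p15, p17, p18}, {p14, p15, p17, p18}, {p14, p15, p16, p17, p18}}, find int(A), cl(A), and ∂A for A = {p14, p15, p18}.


int(A) = {p14, p18}, cl(A) = {p14, p15, p16, p17, p18}, ∂A = {p15, p16, p17}.

Closed sets in (X, τ) are complements of opens:
  closed(X, τ) = {∅, {p16}, {p14, p16}, {p15, p16, p17}, {p14, p15, p16, p17}, {p15, p16, p17, p18}, {p14, p15, p16, p17, p18}}.
int(A) = ⋃ {U ∈ τ : U ⊆ A}. Opens contained in A: ∅, {p14}, {p18}, {p14, p18}.
Taking the union of these: int(A) = {p14, p18}.
cl(A) = ⋂ {C closed : A ⊆ C}. Closed sets containing A: {p14, p15, p16, p17, p18}.
Intersecting these: cl(A) = {p14, p15, p16, p17, p18}.
∂A = cl(A) ∖ int(A) = {p14, p15, p16, p17, p18} ∖ {p14, p18} = {p15, p16, p17}.


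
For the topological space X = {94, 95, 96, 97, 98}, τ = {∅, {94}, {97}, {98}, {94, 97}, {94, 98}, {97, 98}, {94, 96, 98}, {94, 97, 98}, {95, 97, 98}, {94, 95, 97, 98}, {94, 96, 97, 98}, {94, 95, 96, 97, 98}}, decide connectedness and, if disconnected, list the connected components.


(X, τ) is connected.

Find clopen sets (U ∈ τ with X ∖ U ∈ τ):
  U = ∅, X ∖ U = {94, 95, 96, 97, 98} — both open, so U is clopen.
  U = {94, 95, 96, 97, 98}, X ∖ U = ∅ — both open, so U is clopen.
Only trivial clopens (∅ and X) exist, so (X, τ) is connected.
Compute connected components by grouping points that agree on all clopens:
  component: {94, 95, 96, 97, 98}


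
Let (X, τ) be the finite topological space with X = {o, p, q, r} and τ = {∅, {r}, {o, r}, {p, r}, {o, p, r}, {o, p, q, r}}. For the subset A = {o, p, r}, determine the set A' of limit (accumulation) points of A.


A' = {o, p, q}

For each x ∈ X, list the open sets U ∈ τ with x ∈ U, then check whether U ∩ (A ∖ {x}) ≠ ∅ for every such U.
  x = o: opens ∋ x are {o, r}, {o, p, r}, {o, p, q, r}; each meets A ∖ {o}, so x IS a limit point.
  x = p: opens ∋ x are {p, r}, {o, p, r}, {o, p, q, r}; each meets A ∖ {p}, so x IS a limit point.
  x = q: opens ∋ x are {o, p, q, r}; each meets A ∖ {q}, so x IS a limit point.
  x = r: open {r} ∋ x has {r} ∩ (A ∖ {r}) = ∅, so x is NOT a limit point.
Collecting: A' = {o, p, q}.


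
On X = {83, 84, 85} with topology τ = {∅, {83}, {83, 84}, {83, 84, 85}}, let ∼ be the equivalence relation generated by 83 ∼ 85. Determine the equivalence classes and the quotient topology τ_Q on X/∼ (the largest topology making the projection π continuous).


X/∼ = {[83=85], [84]}; |τ_Q| = 2.

Equivalence classes: [83=85], [84].
Quotient map π: X → X/∼ sends 83 ↦ [83=85], 84 ↦ [84], 85 ↦ [83=85].
For each subset V ⊆ X/∼, compute π^{-1}(V) ⊆ X and check whether π^{-1}(V) ∈ τ. V is open in τ_Q iff π^{-1}(V) ∈ τ.
  V = {}: π^{-1}(V) = ∅ ∈ τ ✓.
  V = {[83=85]}: π^{-1}(V) = {83, 85} ∉ τ ✗.
  V = {[84]}: π^{-1}(V) = {84} ∉ τ ✗.
  V = {[83=85], [84]}: π^{-1}(V) = {83, 84, 85} ∈ τ ✓.
Open sets in the quotient: τ_Q = {{}, {[83=85], [84]}} (2 elements).


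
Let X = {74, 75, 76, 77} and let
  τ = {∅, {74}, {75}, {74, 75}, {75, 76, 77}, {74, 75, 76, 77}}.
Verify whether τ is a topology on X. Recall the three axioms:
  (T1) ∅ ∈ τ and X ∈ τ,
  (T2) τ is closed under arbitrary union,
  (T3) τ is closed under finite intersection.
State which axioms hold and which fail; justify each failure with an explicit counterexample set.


τ IS a topology on X.

Axiom (T1): ∅ ∈ τ? Yes; X ∈ τ? Yes.
Axiom (T2/T3): check pairwise unions and intersections of members of τ.
All pairwise intersections and unions checked — each lies in τ. Therefore τ satisfies (T1), (T2), (T3): it IS a topology on X.


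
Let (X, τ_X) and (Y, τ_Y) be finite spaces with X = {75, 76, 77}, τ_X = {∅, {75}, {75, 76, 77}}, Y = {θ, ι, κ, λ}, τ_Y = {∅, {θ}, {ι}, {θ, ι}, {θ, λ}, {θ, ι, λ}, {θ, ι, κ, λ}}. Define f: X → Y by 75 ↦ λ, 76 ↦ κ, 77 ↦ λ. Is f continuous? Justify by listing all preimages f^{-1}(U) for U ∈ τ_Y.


f is NOT continuous.

Compute f^{-1}(U) for each U ∈ τ_Y:
  U = ∅: f^{-1}(U) = ∅ ∈ τ_X ✓.
  U = {θ}: f^{-1}(U) = ∅ ∈ τ_X ✓.
  U = {ι}: f^{-1}(U) = ∅ ∈ τ_X ✓.
  U = {θ, ι}: f^{-1}(U) = ∅ ∈ τ_X ✓.
  U = {θ, λ}: f^{-1}(U) = {75, 77} ∉ τ_X ✗.
  U = {θ, ι, λ}: f^{-1}(U) = {75, 77} ∉ τ_X ✗.
  U = {θ, ι, κ, λ}: f^{-1}(U) = {75, 76, 77} ∈ τ_X ✓.
Found U = {θ, λ} with f^{-1}(U) = {75, 77} not in τ_X. Therefore f is NOT continuous.


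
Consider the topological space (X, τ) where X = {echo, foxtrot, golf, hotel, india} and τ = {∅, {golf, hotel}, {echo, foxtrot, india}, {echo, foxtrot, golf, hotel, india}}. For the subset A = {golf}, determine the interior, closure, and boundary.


int(A) = ∅, cl(A) = {golf, hotel}, ∂A = {golf, hotel}.

Closed sets in (X, τ) are complements of opens:
  closed(X, τ) = {∅, {golf, hotel}, {echo, foxtrot, india}, {echo, foxtrot, golf, hotel, india}}.
int(A) = ⋃ {U ∈ τ : U ⊆ A}. Opens contained in A: ∅.
Taking the union of these: int(A) = ∅.
cl(A) = ⋂ {C closed : A ⊆ C}. Closed sets containing A: {golf, hotel}, {echo, foxtrot, golf, hotel, india}.
Intersecting these: cl(A) = {golf, hotel}.
∂A = cl(A) ∖ int(A) = {golf, hotel} ∖ ∅ = {golf, hotel}.


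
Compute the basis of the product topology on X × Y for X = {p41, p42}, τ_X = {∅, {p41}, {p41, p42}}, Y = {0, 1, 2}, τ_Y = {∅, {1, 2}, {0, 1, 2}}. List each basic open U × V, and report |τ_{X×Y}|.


Basis B = {∅ × ∅, {p41} × {1, 2}, {p41} × {0, 1, 2}, {p41, p42} × {1, 2}, {p41, p42} × {0, 1, 2}}; |τ_{X×Y}| = 6.

Enumerate products U × V with U ∈ τ_X, V ∈ τ_Y (deduplicated):
  ∅ × ∅ = {} (∅)
  {p41} × {1, 2} = {(p41,1), (p41,2)}
  {p41} × {0, 1, 2} = {(p41,0), (p41,1), (p41,2)}
  {p41, p42} × {1, 2} = {(p41,1), (p41,2), (p42,1), (p42,2)}
  {p41, p42} × {0, 1, 2} = {(p41,0), (p41,1), (p41,2), (p42,0), (p42,1), (p42,2)}
These 5 distinct sets form the basis B.
Close under arbitrary unions to get τ_{X×Y}; counting gives |τ_{X×Y}| = 6.


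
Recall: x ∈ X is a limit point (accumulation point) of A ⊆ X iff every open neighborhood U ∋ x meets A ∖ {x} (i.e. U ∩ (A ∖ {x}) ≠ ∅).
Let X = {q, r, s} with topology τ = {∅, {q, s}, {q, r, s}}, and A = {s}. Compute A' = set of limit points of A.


A' = {q, r}

For each x ∈ X, list the open sets U ∈ τ with x ∈ U, then check whether U ∩ (A ∖ {x}) ≠ ∅ for every such U.
  x = q: opens ∋ x are {q, s}, {q, r, s}; each meets A ∖ {q}, so x IS a limit point.
  x = r: opens ∋ x are {q, r, s}; each meets A ∖ {r}, so x IS a limit point.
  x = s: open {q, s} ∋ x has {q, s} ∩ (A ∖ {s}) = ∅, so x is NOT a limit point.
Collecting: A' = {q, r}.


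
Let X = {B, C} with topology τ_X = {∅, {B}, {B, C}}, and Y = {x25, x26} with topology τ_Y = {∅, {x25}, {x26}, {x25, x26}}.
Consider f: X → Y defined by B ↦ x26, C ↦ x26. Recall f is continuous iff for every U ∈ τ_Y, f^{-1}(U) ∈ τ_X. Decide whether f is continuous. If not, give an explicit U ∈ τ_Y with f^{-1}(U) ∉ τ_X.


f IS continuous.

Compute f^{-1}(U) for each U ∈ τ_Y:
  U = ∅: f^{-1}(U) = ∅ ∈ τ_X ✓.
  U = {x25}: f^{-1}(U) = ∅ ∈ τ_X ✓.
  U = {x26}: f^{-1}(U) = {B, C} ∈ τ_X ✓.
  U = {x25, x26}: f^{-1}(U) = {B, C} ∈ τ_X ✓.
Every preimage lies in τ_X, so f IS continuous.


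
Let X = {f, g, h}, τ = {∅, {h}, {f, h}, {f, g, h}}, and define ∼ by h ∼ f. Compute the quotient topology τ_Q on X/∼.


X/∼ = {[f=h], [g]}; |τ_Q| = 3.

Equivalence classes: [f=h], [g].
Quotient map π: X → X/∼ sends f ↦ [f=h], g ↦ [g], h ↦ [f=h].
For each subset V ⊆ X/∼, compute π^{-1}(V) ⊆ X and check whether π^{-1}(V) ∈ τ. V is open in τ_Q iff π^{-1}(V) ∈ τ.
  V = {}: π^{-1}(V) = ∅ ∈ τ ✓.
  V = {[f=h]}: π^{-1}(V) = {f, h} ∈ τ ✓.
  V = {[g]}: π^{-1}(V) = {g} ∉ τ ✗.
  V = {[f=h], [g]}: π^{-1}(V) = {f, g, h} ∈ τ ✓.
Open sets in the quotient: τ_Q = {{}, {[f=h]}, {[f=h], [g]}} (3 elements).


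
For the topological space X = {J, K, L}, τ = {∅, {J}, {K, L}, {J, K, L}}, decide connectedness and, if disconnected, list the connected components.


(X, τ) is disconnected; components = [{J}, {K, L}].

Find clopen sets (U ∈ τ with X ∖ U ∈ τ):
  U = ∅, X ∖ U = {J, K, L} — both open, so U is clopen.
  U = {J}, X ∖ U = {K, L} — both open, so U is clopen.
  U = {K, L}, X ∖ U = {J} — both open, so U is clopen.
  U = {J, K, L}, X ∖ U = ∅ — both open, so U is clopen.
Nontrivial clopen(s) exist: e.g. {K, L}. So (X, τ) is disconnected.
Compute connected components by grouping points that agree on all clopens:
  component: {J}
  component: {K, L}


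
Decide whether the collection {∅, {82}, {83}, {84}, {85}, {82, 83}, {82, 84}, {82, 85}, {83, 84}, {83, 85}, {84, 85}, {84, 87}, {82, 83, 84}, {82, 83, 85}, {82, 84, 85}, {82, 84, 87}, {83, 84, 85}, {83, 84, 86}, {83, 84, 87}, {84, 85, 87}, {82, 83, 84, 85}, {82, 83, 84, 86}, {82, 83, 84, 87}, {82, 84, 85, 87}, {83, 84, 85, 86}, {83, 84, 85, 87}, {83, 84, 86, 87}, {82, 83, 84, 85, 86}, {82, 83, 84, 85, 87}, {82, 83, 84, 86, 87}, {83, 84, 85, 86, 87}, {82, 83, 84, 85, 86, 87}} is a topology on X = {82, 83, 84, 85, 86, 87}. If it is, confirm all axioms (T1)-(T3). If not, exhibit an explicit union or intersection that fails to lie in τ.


τ IS a topology on X.

Axiom (T1): ∅ ∈ τ? Yes; X ∈ τ? Yes.
Axiom (T2/T3): check pairwise unions and intersections of members of τ.
All pairwise intersections and unions checked — each lies in τ. Therefore τ satisfies (T1), (T2), (T3): it IS a topology on X.


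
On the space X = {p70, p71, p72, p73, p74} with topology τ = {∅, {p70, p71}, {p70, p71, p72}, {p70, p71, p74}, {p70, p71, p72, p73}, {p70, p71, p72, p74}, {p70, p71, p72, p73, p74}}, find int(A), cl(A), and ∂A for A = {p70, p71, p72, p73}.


int(A) = {p70, p71, p72, p73}, cl(A) = {p70, p71, p72, p73, p74}, ∂A = {p74}.

Closed sets in (X, τ) are complements of opens:
  closed(X, τ) = {∅, {p73}, {p74}, {p72, p73}, {p73, p74}, {p72, p73, p74}, {p70, p71, p72, p73, p74}}.
int(A) = ⋃ {U ∈ τ : U ⊆ A}. Opens contained in A: ∅, {p70, p71}, {p70, p71, p72}, {p70, p71, p72, p73}.
Taking the union of these: int(A) = {p70, p71, p72, p73}.
cl(A) = ⋂ {C closed : A ⊆ C}. Closed sets containing A: {p70, p71, p72, p73, p74}.
Intersecting these: cl(A) = {p70, p71, p72, p73, p74}.
∂A = cl(A) ∖ int(A) = {p70, p71, p72, p73, p74} ∖ {p70, p71, p72, p73} = {p74}.


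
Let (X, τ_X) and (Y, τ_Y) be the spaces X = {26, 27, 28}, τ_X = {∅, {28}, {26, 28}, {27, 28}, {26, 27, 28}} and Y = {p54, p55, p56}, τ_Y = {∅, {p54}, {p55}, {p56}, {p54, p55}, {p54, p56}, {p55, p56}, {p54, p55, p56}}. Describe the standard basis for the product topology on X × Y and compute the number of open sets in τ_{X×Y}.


Basis B = {∅ × ∅, {28} × {p54}, {28} × {p55}, {28} × {p56}, {26, 28} × {p54}, {26, 28} × {p55}, {26, 28} × {p56}, {27, 28} × {p54}, {27, 28} × {p55}, {27, 28} × {p56}, {28} × {p54, p55}, {28} × {p54, p56}, {28} × {p55, p56}, {26, 27, 28} × {p54}, {26, 27, 28} × {p55}, {26, 27, 28} × {p56}, {28} × {p54, p55, p56}, {26, 28} × {p54, p55}, {26, 28} × {p54, p56}, {26, 28} × {p55, p56}, {27, 28} × {p54, p55}, {27, 28} × {p54, p56}, {27, 28} × {p55, p56}, {26, 28} × {p54, p55, p56}, {26, 27, 28} × {p54, p55}, {26, 27, 28} × {p54, p56}, {26, 27, 28} × {p55, p56}, {27, 28} × {p54, p55, p56}, {26, 27, 28} × {p54, p55, p56}}; |τ_{X×Y}| = 125.

Enumerate products U × V with U ∈ τ_X, V ∈ τ_Y (deduplicated):
  ∅ × ∅ = {} (∅)
  {28} × {p54} = {(28,p54)}
  {28} × {p55} = {(28,p55)}
  {28} × {p56} = {(28,p56)}
  {26, 28} × {p54} = {(26,p54), (28,p54)}
  {26, 28} × {p55} = {(26,p55), (28,p55)}
  {26, 28} × {p56} = {(26,p56), (28,p56)}
  {27, 28} × {p54} = {(27,p54), (28,p54)}
  {27, 28} × {p55} = {(27,p55), (28,p55)}
  {27, 28} × {p56} = {(27,p56), (28,p56)}
  {28} × {p54, p55} = {(28,p54), (28,p55)}
  {28} × {p54, p56} = {(28,p54), (28,p56)}
  {28} × {p55, p56} = {(28,p55), (28,p56)}
  {26, 27, 28} × {p54} = {(26,p54), (27,p54), (28,p54)}
  {26, 27, 28} × {p55} = {(26,p55), (27,p55), (28,p55)}
  {26, 27, 28} × {p56} = {(26,p56), (27,p56), (28,p56)}
  {28} × {p54, p55, p56} = {(28,p54), (28,p55), (28,p56)}
  {26, 28} × {p54, p55} = {(26,p54), (26,p55), (28,p54), (28,p55)}
  {26, 28} × {p54, p56} = {(26,p54), (26,p56), (28,p54), (28,p56)}
  {26, 28} × {p55, p56} = {(26,p55), (26,p56), (28,p55), (28,p56)}
  {27, 28} × {p54, p55} = {(27,p54), (27,p55), (28,p54), (28,p55)}
  {27, 28} × {p54, p56} = {(27,p54), (27,p56), (28,p54), (28,p56)}
  {27, 28} × {p55, p56} = {(27,p55), (27,p56), (28,p55), (28,p56)}
  {26, 28} × {p54, p55, p56} = {(26,p54), (26,p55), (26,p56), (28,p54), (28,p55), (28,p56)}
  {26, 27, 28} × {p54, p55} = {(26,p54), (26,p55), (27,p54), (27,p55), (28,p54), (28,p55)}
  {26, 27, 28} × {p54, p56} = {(26,p54), (26,p56), (27,p54), (27,p56), (28,p54), (28,p56)}
  {26, 27, 28} × {p55, p56} = {(26,p55), (26,p56), (27,p55), (27,p56), (28,p55), (28,p56)}
  {27, 28} × {p54, p55, p56} = {(27,p54), (27,p55), (27,p56), (28,p54), (28,p55), (28,p56)}
  {26, 27, 28} × {p54, p55, p56} = {(26,p54), (26,p55), (26,p56), (27,p54), (27,p55), (27,p56), (28,p54), (28,p55), (28,p56)}
These 29 distinct sets form the basis B.
Close under arbitrary unions to get τ_{X×Y}; counting gives |τ_{X×Y}| = 125.


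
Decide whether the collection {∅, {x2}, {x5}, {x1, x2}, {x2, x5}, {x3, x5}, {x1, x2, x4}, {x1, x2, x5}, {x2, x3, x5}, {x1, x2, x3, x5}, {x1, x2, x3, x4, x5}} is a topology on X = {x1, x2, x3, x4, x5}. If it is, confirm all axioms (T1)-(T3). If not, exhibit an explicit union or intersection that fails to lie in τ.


τ is NOT a topology on X.

Axiom (T1): ∅ ∈ τ? Yes; X ∈ τ? Yes.
Axiom (T2/T3): check pairwise unions and intersections of members of τ.
Counterexample for (T2): {x5} ∪ {x1, x2, x4} = {x1, x2, x4, x5} ∉ τ. Therefore τ is NOT a topology.


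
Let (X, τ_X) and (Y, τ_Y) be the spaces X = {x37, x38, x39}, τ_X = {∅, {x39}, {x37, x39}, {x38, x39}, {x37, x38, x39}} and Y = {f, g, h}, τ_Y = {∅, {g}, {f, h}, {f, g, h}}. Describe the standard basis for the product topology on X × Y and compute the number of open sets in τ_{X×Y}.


Basis B = {∅ × ∅, {x39} × {g}, {x37, x39} × {g}, {x38, x39} × {g}, {x39} × {f, h}, {x37, x38, x39} × {g}, {x39} × {f, g, h}, {x37, x39} × {f, h}, {x38, x39} × {f, h}, {x37, x39} × {f, g, h}, {x37, x38, x39} × {f, h}, {x38, x39} × {f, g, h}, {x37, x38, x39} × {f, g, h}}; |τ_{X×Y}| = 25.

Enumerate products U × V with U ∈ τ_X, V ∈ τ_Y (deduplicated):
  ∅ × ∅ = {} (∅)
  {x39} × {g} = {(x39,g)}
  {x37, x39} × {g} = {(x37,g), (x39,g)}
  {x38, x39} × {g} = {(x38,g), (x39,g)}
  {x39} × {f, h} = {(x39,f), (x39,h)}
  {x37, x38, x39} × {g} = {(x37,g), (x38,g), (x39,g)}
  {x39} × {f, g, h} = {(x39,f), (x39,g), (x39,h)}
  {x37, x39} × {f, h} = {(x37,f), (x37,h), (x39,f), (x39,h)}
  {x38, x39} × {f, h} = {(x38,f), (x38,h), (x39,f), (x39,h)}
  {x37, x39} × {f, g, h} = {(x37,f), (x37,g), (x37,h), (x39,f), (x39,g), (x39,h)}
  {x37, x38, x39} × {f, h} = {(x37,f), (x37,h), (x38,f), (x38,h), (x39,f), (x39,h)}
  {x38, x39} × {f, g, h} = {(x38,f), (x38,g), (x38,h), (x39,f), (x39,g), (x39,h)}
  {x37, x38, x39} × {f, g, h} = {(x37,f), (x37,g), (x37,h), (x38,f), (x38,g), (x38,h), (x39,f), (x39,g), (x39,h)}
These 13 distinct sets form the basis B.
Close under arbitrary unions to get τ_{X×Y}; counting gives |τ_{X×Y}| = 25.


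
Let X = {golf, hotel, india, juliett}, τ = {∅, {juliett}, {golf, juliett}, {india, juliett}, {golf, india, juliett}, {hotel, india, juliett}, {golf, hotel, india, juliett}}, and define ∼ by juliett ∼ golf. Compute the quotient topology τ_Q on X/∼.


X/∼ = {[golf=juliett], [hotel], [india]}; |τ_Q| = 4.

Equivalence classes: [golf=juliett], [hotel], [india].
Quotient map π: X → X/∼ sends golf ↦ [golf=juliett], hotel ↦ [hotel], india ↦ [india], juliett ↦ [golf=juliett].
For each subset V ⊆ X/∼, compute π^{-1}(V) ⊆ X and check whether π^{-1}(V) ∈ τ. V is open in τ_Q iff π^{-1}(V) ∈ τ.
  V = {}: π^{-1}(V) = ∅ ∈ τ ✓.
  V = {[golf=juliett]}: π^{-1}(V) = {golf, juliett} ∈ τ ✓.
  V = {[hotel]}: π^{-1}(V) = {hotel} ∉ τ ✗.
  V = {[golf=juliett], [hotel]}: π^{-1}(V) = {golf, hotel, juliett} ∉ τ ✗.
  V = {[india]}: π^{-1}(V) = {india} ∉ τ ✗.
  V = {[golf=juliett], [india]}: π^{-1}(V) = {golf, india, juliett} ∈ τ ✓.
  V = {[hotel], [india]}: π^{-1}(V) = {hotel, india} ∉ τ ✗.
  V = {[golf=juliett], [hotel], [india]}: π^{-1}(V) = {golf, hotel, india, juliett} ∈ τ ✓.
Open sets in the quotient: τ_Q = {{}, {[golf=juliett]}, {[golf=juliett], [india]}, {[golf=juliett], [hotel], [india]}} (4 elements).


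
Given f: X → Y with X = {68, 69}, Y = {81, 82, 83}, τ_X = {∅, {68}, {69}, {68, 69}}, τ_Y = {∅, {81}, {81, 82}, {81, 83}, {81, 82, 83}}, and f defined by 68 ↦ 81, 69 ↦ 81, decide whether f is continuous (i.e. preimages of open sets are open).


f IS continuous.

Compute f^{-1}(U) for each U ∈ τ_Y:
  U = ∅: f^{-1}(U) = ∅ ∈ τ_X ✓.
  U = {81}: f^{-1}(U) = {68, 69} ∈ τ_X ✓.
  U = {81, 82}: f^{-1}(U) = {68, 69} ∈ τ_X ✓.
  U = {81, 83}: f^{-1}(U) = {68, 69} ∈ τ_X ✓.
  U = {81, 82, 83}: f^{-1}(U) = {68, 69} ∈ τ_X ✓.
Every preimage lies in τ_X, so f IS continuous.


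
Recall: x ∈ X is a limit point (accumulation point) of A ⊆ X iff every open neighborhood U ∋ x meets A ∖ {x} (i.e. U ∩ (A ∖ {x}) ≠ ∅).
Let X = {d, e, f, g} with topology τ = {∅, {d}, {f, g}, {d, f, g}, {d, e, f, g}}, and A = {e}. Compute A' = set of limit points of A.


A' = ∅

For each x ∈ X, list the open sets U ∈ τ with x ∈ U, then check whether U ∩ (A ∖ {x}) ≠ ∅ for every such U.
  x = d: open {d} ∋ x has {d} ∩ (A ∖ {d}) = ∅, so x is NOT a limit point.
  x = e: open {d, e, f, g} ∋ x has {d, e, f, g} ∩ (A ∖ {e}) = ∅, so x is NOT a limit point.
  x = f: open {f, g} ∋ x has {f, g} ∩ (A ∖ {f}) = ∅, so x is NOT a limit point.
  x = g: open {f, g} ∋ x has {f, g} ∩ (A ∖ {g}) = ∅, so x is NOT a limit point.
Collecting: A' = ∅.


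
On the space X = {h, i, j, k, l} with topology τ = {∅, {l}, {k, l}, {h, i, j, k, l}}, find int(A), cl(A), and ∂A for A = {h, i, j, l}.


int(A) = {l}, cl(A) = {h, i, j, k, l}, ∂A = {h, i, j, k}.

Closed sets in (X, τ) are complements of opens:
  closed(X, τ) = {∅, {h, i, j}, {h, i, j, k}, {h, i, j, k, l}}.
int(A) = ⋃ {U ∈ τ : U ⊆ A}. Opens contained in A: ∅, {l}.
Taking the union of these: int(A) = {l}.
cl(A) = ⋂ {C closed : A ⊆ C}. Closed sets containing A: {h, i, j, k, l}.
Intersecting these: cl(A) = {h, i, j, k, l}.
∂A = cl(A) ∖ int(A) = {h, i, j, k, l} ∖ {l} = {h, i, j, k}.


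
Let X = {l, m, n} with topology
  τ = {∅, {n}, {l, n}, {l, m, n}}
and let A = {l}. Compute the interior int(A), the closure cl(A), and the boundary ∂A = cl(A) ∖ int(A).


int(A) = ∅, cl(A) = {l, m}, ∂A = {l, m}.

Closed sets in (X, τ) are complements of opens:
  closed(X, τ) = {∅, {m}, {l, m}, {l, m, n}}.
int(A) = ⋃ {U ∈ τ : U ⊆ A}. Opens contained in A: ∅.
Taking the union of these: int(A) = ∅.
cl(A) = ⋂ {C closed : A ⊆ C}. Closed sets containing A: {l, m}, {l, m, n}.
Intersecting these: cl(A) = {l, m}.
∂A = cl(A) ∖ int(A) = {l, m} ∖ ∅ = {l, m}.


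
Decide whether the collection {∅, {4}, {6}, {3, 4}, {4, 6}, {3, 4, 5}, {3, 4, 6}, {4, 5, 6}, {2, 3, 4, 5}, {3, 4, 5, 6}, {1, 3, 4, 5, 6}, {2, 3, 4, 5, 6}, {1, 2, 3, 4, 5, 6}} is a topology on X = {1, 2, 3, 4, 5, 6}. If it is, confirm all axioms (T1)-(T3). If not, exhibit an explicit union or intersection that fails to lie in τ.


τ is NOT a topology on X.

Axiom (T1): ∅ ∈ τ? Yes; X ∈ τ? Yes.
Axiom (T2/T3): check pairwise unions and intersections of members of τ.
Counterexample for (T3): {3, 4, 5} ∩ {4, 5, 6} = {4, 5} ∉ τ. Therefore τ is NOT a topology.


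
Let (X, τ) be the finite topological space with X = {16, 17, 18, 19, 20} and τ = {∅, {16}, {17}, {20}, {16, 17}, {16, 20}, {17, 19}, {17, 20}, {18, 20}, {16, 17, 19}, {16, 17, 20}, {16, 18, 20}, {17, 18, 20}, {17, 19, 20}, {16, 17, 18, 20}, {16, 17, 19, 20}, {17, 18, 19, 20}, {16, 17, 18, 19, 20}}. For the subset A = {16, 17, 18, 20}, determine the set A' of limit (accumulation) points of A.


A' = {18, 19}

For each x ∈ X, list the open sets U ∈ τ with x ∈ U, then check whether U ∩ (A ∖ {x}) ≠ ∅ for every such U.
  x = 16: open {16} ∋ x has {16} ∩ (A ∖ {16}) = ∅, so x is NOT a limit point.
  x = 17: open {17} ∋ x has {17} ∩ (A ∖ {17}) = ∅, so x is NOT a limit point.
  x = 18: opens ∋ x are {18, 20}, {16, 18, 20}, {17, 18, 20}, {16, 17, 18, 20}, {17, 18, 19, 20}, {16, 17, 18, 19, 20}; each meets A ∖ {18}, so x IS a limit point.
  x = 19: opens ∋ x are {17, 19}, {16, 17, 19}, {17, 19, 20}, {16, 17, 19, 20}, {17, 18, 19, 20}, {16, 17, 18, 19, 20}; each meets A ∖ {19}, so x IS a limit point.
  x = 20: open {20} ∋ x has {20} ∩ (A ∖ {20}) = ∅, so x is NOT a limit point.
Collecting: A' = {18, 19}.


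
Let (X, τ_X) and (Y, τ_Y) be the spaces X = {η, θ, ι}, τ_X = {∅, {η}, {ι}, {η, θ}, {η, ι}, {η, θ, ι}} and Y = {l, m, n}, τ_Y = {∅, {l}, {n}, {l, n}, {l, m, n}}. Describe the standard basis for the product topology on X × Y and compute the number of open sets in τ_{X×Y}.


Basis B = {∅ × ∅, {η} × {l}, {η} × {n}, {ι} × {l}, {ι} × {n}, {η} × {l, n}, {η, θ} × {l}, {η, ι} × {l}, {η, θ} × {n}, {η, ι} × {n}, {ι} × {l, n}, {η} × {l, m, n}, {η, θ, ι} × {l}, {η, θ, ι} × {n}, {ι} × {l, m, n}, {η, θ} × {l, n}, {η, ι} × {l, n}, {η, θ} × {l, m, n}, {η, ι} × {l, m, n}, {η, θ, ι} × {l, n}, {η, θ, ι} × {l, m, n}}; |τ_{X×Y}| = 70.

Enumerate products U × V with U ∈ τ_X, V ∈ τ_Y (deduplicated):
  ∅ × ∅ = {} (∅)
  {η} × {l} = {(η,l)}
  {η} × {n} = {(η,n)}
  {ι} × {l} = {(ι,l)}
  {ι} × {n} = {(ι,n)}
  {η} × {l, n} = {(η,l), (η,n)}
  {η, θ} × {l} = {(η,l), (θ,l)}
  {η, ι} × {l} = {(η,l), (ι,l)}
  {η, θ} × {n} = {(η,n), (θ,n)}
  {η, ι} × {n} = {(η,n), (ι,n)}
  {ι} × {l, n} = {(ι,l), (ι,n)}
  {η} × {l, m, n} = {(η,l), (η,m), (η,n)}
  {η, θ, ι} × {l} = {(η,l), (θ,l), (ι,l)}
  {η, θ, ι} × {n} = {(η,n), (θ,n), (ι,n)}
  {ι} × {l, m, n} = {(ι,l), (ι,m), (ι,n)}
  {η, θ} × {l, n} = {(η,l), (η,n), (θ,l), (θ,n)}
  {η, ι} × {l, n} = {(η,l), (η,n), (ι,l), (ι,n)}
  {η, θ} × {l, m, n} = {(η,l), (η,m), (η,n), (θ,l), (θ,m), (θ,n)}
  {η, ι} × {l, m, n} = {(η,l), (η,m), (η,n), (ι,l), (ι,m), (ι,n)}
  {η, θ, ι} × {l, n} = {(η,l), (η,n), (θ,l), (θ,n), (ι,l), (ι,n)}
  {η, θ, ι} × {l, m, n} = {(η,l), (η,m), (η,n), (θ,l), (θ,m), (θ,n), (ι,l), (ι,m), (ι,n)}
These 21 distinct sets form the basis B.
Close under arbitrary unions to get τ_{X×Y}; counting gives |τ_{X×Y}| = 70.


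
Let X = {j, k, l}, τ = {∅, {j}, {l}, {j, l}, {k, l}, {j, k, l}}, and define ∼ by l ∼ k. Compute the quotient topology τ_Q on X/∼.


X/∼ = {[j], [k=l]}; |τ_Q| = 4.

Equivalence classes: [j], [k=l].
Quotient map π: X → X/∼ sends j ↦ [j], k ↦ [k=l], l ↦ [k=l].
For each subset V ⊆ X/∼, compute π^{-1}(V) ⊆ X and check whether π^{-1}(V) ∈ τ. V is open in τ_Q iff π^{-1}(V) ∈ τ.
  V = {}: π^{-1}(V) = ∅ ∈ τ ✓.
  V = {[j]}: π^{-1}(V) = {j} ∈ τ ✓.
  V = {[k=l]}: π^{-1}(V) = {k, l} ∈ τ ✓.
  V = {[j], [k=l]}: π^{-1}(V) = {j, k, l} ∈ τ ✓.
Open sets in the quotient: τ_Q = {{}, {[j]}, {[k=l]}, {[j], [k=l]}} (4 elements).


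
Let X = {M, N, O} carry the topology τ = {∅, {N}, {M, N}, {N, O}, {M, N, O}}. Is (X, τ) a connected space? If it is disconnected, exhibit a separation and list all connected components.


(X, τ) is connected.

Find clopen sets (U ∈ τ with X ∖ U ∈ τ):
  U = ∅, X ∖ U = {M, N, O} — both open, so U is clopen.
  U = {M, N, O}, X ∖ U = ∅ — both open, so U is clopen.
Only trivial clopens (∅ and X) exist, so (X, τ) is connected.
Compute connected components by grouping points that agree on all clopens:
  component: {M, N, O}


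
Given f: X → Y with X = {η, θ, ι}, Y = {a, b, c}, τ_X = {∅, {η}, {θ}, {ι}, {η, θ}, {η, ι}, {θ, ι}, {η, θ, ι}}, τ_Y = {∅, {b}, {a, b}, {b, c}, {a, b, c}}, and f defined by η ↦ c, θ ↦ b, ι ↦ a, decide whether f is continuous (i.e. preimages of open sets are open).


f IS continuous.

Compute f^{-1}(U) for each U ∈ τ_Y:
  U = ∅: f^{-1}(U) = ∅ ∈ τ_X ✓.
  U = {b}: f^{-1}(U) = {θ} ∈ τ_X ✓.
  U = {a, b}: f^{-1}(U) = {θ, ι} ∈ τ_X ✓.
  U = {b, c}: f^{-1}(U) = {η, θ} ∈ τ_X ✓.
  U = {a, b, c}: f^{-1}(U) = {η, θ, ι} ∈ τ_X ✓.
Every preimage lies in τ_X, so f IS continuous.


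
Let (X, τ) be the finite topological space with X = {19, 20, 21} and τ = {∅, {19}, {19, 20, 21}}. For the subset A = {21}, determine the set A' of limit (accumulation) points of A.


A' = {20}

For each x ∈ X, list the open sets U ∈ τ with x ∈ U, then check whether U ∩ (A ∖ {x}) ≠ ∅ for every such U.
  x = 19: open {19} ∋ x has {19} ∩ (A ∖ {19}) = ∅, so x is NOT a limit point.
  x = 20: opens ∋ x are {19, 20, 21}; each meets A ∖ {20}, so x IS a limit point.
  x = 21: open {19, 20, 21} ∋ x has {19, 20, 21} ∩ (A ∖ {21}) = ∅, so x is NOT a limit point.
Collecting: A' = {20}.


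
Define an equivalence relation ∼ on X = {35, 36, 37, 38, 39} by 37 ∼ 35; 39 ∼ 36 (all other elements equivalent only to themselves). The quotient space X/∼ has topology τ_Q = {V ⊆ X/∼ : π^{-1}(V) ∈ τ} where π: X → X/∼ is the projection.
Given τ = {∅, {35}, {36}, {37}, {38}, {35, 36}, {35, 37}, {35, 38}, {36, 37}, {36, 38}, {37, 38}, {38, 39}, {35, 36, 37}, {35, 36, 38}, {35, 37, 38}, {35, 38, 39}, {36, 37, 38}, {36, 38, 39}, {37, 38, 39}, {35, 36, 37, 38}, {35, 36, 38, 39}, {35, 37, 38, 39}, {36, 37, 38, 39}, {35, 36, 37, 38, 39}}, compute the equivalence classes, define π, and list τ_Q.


X/∼ = {[35=37], [36=39], [38]}; |τ_Q| = 6.

Equivalence classes: [35=37], [36=39], [38].
Quotient map π: X → X/∼ sends 35 ↦ [35=37], 36 ↦ [36=39], 37 ↦ [35=37], 38 ↦ [38], 39 ↦ [36=39].
For each subset V ⊆ X/∼, compute π^{-1}(V) ⊆ X and check whether π^{-1}(V) ∈ τ. V is open in τ_Q iff π^{-1}(V) ∈ τ.
  V = {}: π^{-1}(V) = ∅ ∈ τ ✓.
  V = {[35=37]}: π^{-1}(V) = {35, 37} ∈ τ ✓.
  V = {[36=39]}: π^{-1}(V) = {36, 39} ∉ τ ✗.
  V = {[35=37], [36=39]}: π^{-1}(V) = {35, 36, 37, 39} ∉ τ ✗.
  V = {[38]}: π^{-1}(V) = {38} ∈ τ ✓.
  V = {[35=37], [38]}: π^{-1}(V) = {35, 37, 38} ∈ τ ✓.
  V = {[36=39], [38]}: π^{-1}(V) = {36, 38, 39} ∈ τ ✓.
  V = {[35=37], [36=39], [38]}: π^{-1}(V) = {35, 36, 37, 38, 39} ∈ τ ✓.
Open sets in the quotient: τ_Q = {{}, {[35=37]}, {[38]}, {[35=37], [38]}, {[36=39], [38]}, {[35=37], [36=39], [38]}} (6 elements).
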